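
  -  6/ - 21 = 2/7 = 0.29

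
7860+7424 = 15284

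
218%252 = 218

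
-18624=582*(-32 )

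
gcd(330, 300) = 30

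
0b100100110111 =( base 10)2359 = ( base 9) 3211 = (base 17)82d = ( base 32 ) 29n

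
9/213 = 3/71 = 0.04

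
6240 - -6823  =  13063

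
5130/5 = 1026 = 1026.00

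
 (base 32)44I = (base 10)4242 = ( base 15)13CC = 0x1092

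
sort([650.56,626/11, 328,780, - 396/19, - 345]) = [-345,-396/19,626/11,328, 650.56,780]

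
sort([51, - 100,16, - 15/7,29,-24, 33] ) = [ - 100,  -  24,- 15/7, 16 , 29, 33, 51]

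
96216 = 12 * 8018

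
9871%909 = 781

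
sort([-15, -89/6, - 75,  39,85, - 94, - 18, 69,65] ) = [ - 94,- 75, - 18 , -15,-89/6,39 , 65,69, 85]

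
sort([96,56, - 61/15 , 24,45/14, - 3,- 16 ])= [ - 16, - 61/15, - 3, 45/14 , 24,56,96 ]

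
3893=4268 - 375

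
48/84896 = 3/5306 = 0.00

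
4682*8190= 38345580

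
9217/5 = 1843 + 2/5 = 1843.40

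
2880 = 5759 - 2879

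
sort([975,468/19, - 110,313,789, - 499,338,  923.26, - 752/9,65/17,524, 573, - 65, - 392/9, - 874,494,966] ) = [ - 874, - 499, - 110,-752/9, - 65, - 392/9,65/17,468/19,313, 338, 494,524, 573,789,923.26,966 , 975]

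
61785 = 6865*9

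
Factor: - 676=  - 2^2*13^2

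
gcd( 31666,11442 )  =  2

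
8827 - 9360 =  - 533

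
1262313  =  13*97101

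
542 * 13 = 7046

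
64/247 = 64/247 =0.26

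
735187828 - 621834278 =113353550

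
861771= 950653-88882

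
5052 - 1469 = 3583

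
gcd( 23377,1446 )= 241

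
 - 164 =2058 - 2222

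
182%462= 182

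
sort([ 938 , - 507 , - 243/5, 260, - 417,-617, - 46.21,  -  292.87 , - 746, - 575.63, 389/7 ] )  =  [-746, - 617, - 575.63, - 507, - 417, -292.87, - 243/5, - 46.21,389/7, 260, 938]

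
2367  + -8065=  - 5698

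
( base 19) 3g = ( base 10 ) 73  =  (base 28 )2h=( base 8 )111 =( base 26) 2L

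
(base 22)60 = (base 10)132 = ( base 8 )204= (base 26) 52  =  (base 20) 6C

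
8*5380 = 43040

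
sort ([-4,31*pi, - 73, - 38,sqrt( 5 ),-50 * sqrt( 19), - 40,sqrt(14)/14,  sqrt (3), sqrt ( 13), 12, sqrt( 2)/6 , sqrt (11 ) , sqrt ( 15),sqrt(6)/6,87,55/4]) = [ - 50* sqrt(19), - 73, - 40, - 38, - 4,sqrt( 2 )/6,sqrt ( 14) /14,sqrt(6 ) /6,sqrt( 3),sqrt(5), sqrt (11 ), sqrt( 13),  sqrt( 15 ),  12 , 55/4,87, 31 * pi]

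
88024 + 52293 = 140317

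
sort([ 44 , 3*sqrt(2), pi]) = [pi,3*sqrt(2 ),44]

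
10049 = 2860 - - 7189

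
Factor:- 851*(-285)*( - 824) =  - 2^3*3^1 * 5^1*19^1*23^1*37^1*103^1 = - 199848840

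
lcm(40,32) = 160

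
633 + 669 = 1302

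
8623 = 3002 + 5621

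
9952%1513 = 874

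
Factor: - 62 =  - 2^1*31^1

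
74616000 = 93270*800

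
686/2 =343 =343.00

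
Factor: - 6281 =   -  11^1*571^1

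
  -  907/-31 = 29+ 8/31=29.26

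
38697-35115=3582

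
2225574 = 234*9511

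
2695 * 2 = 5390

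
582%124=86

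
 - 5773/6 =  - 963 + 5/6 =-  962.17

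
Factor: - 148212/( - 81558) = 2^1*179^1*197^( - 1 )= 358/197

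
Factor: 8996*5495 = 49433020 = 2^2*5^1*7^1*13^1*157^1*173^1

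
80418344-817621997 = -737203653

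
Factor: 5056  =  2^6 *79^1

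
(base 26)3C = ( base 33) 2O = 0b1011010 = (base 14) 66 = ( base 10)90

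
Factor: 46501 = 7^2*13^1*73^1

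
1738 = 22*79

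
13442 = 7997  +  5445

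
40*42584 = 1703360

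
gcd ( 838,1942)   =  2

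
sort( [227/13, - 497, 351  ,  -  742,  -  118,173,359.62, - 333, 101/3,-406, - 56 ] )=[-742, - 497,-406,- 333, - 118, - 56,227/13, 101/3, 173, 351,359.62 ] 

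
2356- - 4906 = 7262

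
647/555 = 647/555 = 1.17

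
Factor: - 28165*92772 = - 2612923380 = - 2^2*3^3*5^1*43^1*131^1*859^1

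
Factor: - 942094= -2^1*29^1*37^1*439^1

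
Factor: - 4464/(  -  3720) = 6/5 =2^1*3^1*5^( - 1)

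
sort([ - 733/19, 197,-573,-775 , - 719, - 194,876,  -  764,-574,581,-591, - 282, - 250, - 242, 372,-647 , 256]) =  [-775, - 764,-719, - 647, - 591,-574,-573,- 282,-250, - 242, -194, -733/19,197,256 , 372,581 , 876 ] 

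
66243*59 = 3908337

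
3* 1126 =3378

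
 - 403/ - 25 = 403/25= 16.12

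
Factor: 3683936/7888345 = 2^5*5^( - 1)*617^( - 1)*2557^(- 1 )*115123^1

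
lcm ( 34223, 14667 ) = 102669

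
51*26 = 1326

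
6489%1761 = 1206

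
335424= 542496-207072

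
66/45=22/15 = 1.47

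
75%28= 19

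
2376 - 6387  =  - 4011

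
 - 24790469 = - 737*33637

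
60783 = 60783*1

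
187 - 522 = -335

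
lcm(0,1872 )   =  0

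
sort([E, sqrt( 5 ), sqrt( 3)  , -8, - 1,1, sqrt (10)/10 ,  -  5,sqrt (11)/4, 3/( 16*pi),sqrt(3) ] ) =[ -8 , - 5,-1 , 3/( 16*pi ), sqrt(10)/10, sqrt(11 ) /4, 1, sqrt( 3 ) , sqrt (3 ) , sqrt(5),E] 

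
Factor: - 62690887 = - 7^1 * 8955841^1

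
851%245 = 116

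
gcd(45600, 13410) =30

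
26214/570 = 4369/95 = 45.99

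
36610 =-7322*( - 5 ) 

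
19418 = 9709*2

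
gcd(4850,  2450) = 50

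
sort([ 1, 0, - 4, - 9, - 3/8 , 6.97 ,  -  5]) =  [  -  9, - 5,-4, - 3/8,0, 1, 6.97]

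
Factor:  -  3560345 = -5^1 * 409^1 * 1741^1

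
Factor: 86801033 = 11^1*311^1*25373^1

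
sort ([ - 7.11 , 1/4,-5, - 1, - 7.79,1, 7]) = [ - 7.79,  -  7.11,-5, -1,1/4, 1,  7]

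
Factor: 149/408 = 2^(-3)*3^( - 1 )*17^( - 1) * 149^1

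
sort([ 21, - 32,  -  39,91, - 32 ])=[  -  39,-32,-32,  21,91 ] 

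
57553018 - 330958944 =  - 273405926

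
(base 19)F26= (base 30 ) 61T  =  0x1553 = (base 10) 5459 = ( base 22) B63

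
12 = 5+7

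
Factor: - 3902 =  - 2^1*1951^1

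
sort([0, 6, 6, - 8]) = [ - 8,  0, 6, 6]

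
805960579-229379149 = 576581430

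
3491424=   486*7184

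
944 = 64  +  880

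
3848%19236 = 3848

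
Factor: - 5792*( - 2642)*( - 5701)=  - 87239347264 = - 2^6*181^1*1321^1  *  5701^1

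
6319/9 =6319/9 = 702.11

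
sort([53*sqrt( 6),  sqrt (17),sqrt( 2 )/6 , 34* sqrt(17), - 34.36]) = [- 34.36, sqrt ( 2)/6,sqrt( 17 ),53*sqrt(6), 34 *sqrt (17)]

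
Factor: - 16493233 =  - 733^1*22501^1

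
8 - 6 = 2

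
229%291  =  229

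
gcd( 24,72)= 24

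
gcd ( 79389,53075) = 1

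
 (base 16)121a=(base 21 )AAE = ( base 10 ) 4634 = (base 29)5EN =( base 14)1990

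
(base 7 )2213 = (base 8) 1432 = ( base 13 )491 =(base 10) 794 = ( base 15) 37e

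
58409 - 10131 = 48278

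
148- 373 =-225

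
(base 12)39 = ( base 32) 1D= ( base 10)45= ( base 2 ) 101101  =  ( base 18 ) 29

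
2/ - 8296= - 1/4148=- 0.00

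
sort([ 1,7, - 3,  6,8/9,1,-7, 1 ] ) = [ - 7,-3,8/9,1 , 1,1, 6,7 ]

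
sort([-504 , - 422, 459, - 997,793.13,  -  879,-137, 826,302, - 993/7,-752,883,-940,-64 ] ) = [  -  997 ,-940, - 879, - 752 ,-504,- 422,-993/7, - 137, - 64, 302, 459,793.13, 826, 883 ]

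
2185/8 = 273 + 1/8 =273.12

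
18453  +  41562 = 60015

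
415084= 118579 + 296505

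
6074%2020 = 14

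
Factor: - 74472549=- 3^1*24824183^1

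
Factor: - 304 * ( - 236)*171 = 12268224 = 2^6*3^2*19^2*59^1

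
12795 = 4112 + 8683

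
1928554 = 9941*194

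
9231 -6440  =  2791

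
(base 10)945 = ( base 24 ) 1f9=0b1110110001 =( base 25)1ck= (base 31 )uf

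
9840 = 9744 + 96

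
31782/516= 61 + 51/86 = 61.59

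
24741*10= 247410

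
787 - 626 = 161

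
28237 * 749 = 21149513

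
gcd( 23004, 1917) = 1917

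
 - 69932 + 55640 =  - 14292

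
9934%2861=1351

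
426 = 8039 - 7613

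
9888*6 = 59328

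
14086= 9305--4781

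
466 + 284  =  750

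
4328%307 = 30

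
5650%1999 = 1652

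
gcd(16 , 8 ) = 8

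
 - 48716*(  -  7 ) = 341012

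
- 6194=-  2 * 3097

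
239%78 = 5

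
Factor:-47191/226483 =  - 41^1 * 1151^1 * 226483^ (-1)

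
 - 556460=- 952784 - - 396324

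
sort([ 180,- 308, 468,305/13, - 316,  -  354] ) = [-354, - 316, - 308 , 305/13 , 180, 468]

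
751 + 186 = 937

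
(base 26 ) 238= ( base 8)2636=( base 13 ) 868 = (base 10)1438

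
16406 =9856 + 6550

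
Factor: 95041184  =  2^5*7^4 * 1237^1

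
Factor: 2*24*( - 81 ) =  -3888 = - 2^4 * 3^5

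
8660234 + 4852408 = 13512642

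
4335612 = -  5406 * ( - 802) 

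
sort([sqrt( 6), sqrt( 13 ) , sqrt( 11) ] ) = [ sqrt(6 ),sqrt(11), sqrt( 13 )]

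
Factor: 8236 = 2^2*29^1*71^1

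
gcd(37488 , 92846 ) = 2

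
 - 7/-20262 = 7/20262 = 0.00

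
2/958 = 1/479 = 0.00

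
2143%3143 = 2143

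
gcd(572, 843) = 1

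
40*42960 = 1718400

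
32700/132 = 2725/11 = 247.73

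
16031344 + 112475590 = 128506934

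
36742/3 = 36742/3 = 12247.33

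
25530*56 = 1429680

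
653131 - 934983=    - 281852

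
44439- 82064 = - 37625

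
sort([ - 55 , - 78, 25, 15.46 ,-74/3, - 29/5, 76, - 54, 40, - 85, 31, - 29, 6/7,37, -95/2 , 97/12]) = [  -  85, - 78,  -  55, - 54, - 95/2, - 29, - 74/3, - 29/5, 6/7, 97/12,15.46 , 25,  31,37, 40, 76]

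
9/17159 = 9/17159 = 0.00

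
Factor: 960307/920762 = 2^( - 1)*31^( - 1)*53^1*14851^( - 1 )*18119^1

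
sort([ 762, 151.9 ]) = [ 151.9  ,  762 ]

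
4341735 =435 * 9981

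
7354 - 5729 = 1625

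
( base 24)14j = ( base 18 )227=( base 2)1010110011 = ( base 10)691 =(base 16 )2b3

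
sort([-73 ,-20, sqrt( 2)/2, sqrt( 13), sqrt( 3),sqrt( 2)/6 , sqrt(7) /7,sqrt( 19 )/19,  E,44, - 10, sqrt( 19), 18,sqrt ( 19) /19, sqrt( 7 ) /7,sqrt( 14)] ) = [ - 73, - 20, - 10, sqrt( 19) /19, sqrt( 19) /19, sqrt( 2)/6, sqrt(7 )/7,  sqrt( 7 )/7, sqrt( 2 )/2,sqrt( 3),E , sqrt ( 13),sqrt( 14) , sqrt( 19), 18, 44] 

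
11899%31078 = 11899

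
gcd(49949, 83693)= 1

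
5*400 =2000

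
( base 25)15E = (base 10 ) 764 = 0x2FC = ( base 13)46a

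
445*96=42720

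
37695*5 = 188475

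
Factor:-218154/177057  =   - 2^1*3^(- 1 ) * 191^( - 1)*353^1  =  - 706/573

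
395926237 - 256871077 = 139055160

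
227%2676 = 227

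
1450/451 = 1450/451 =3.22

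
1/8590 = 1/8590=0.00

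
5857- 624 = 5233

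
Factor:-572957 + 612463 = 2^1*19753^1 = 39506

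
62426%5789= 4536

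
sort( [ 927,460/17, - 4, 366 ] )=[ - 4,460/17,366,927 ]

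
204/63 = 3 + 5/21=3.24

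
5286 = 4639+647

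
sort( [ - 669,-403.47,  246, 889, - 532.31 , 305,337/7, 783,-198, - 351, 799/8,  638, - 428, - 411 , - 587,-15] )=[  -  669, - 587, - 532.31 ,-428, - 411, - 403.47, - 351, - 198, - 15 , 337/7,799/8 , 246,  305 , 638,783, 889 ] 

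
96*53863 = 5170848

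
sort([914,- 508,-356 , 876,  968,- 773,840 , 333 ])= [ - 773, - 508 , - 356,  333, 840, 876,914, 968]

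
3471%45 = 6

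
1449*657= 951993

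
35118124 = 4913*7148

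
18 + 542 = 560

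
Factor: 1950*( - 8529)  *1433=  - 23833011150 = - 2^1*3^2*5^2 * 13^1 *1433^1 * 2843^1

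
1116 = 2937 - 1821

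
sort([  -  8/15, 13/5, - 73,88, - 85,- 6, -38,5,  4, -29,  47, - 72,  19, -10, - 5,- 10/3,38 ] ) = [-85 , - 73, - 72,  -  38, - 29,-10,-6, - 5, - 10/3,  -  8/15,13/5, 4 , 5,  19,38, 47,88]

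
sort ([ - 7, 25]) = [  -  7,25]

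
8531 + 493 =9024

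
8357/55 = 151 + 52/55  =  151.95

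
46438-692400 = - 645962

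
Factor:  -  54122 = -2^1*27061^1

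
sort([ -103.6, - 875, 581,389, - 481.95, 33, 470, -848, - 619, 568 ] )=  [ - 875,  -  848,-619, - 481.95, - 103.6,33, 389, 470,568, 581]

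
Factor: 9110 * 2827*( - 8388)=-2^3 * 3^2*5^1*11^1*233^1*257^1 * 911^1=- 216024300360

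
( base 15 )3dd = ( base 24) 1CJ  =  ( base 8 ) 1563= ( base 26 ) 17p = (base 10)883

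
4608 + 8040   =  12648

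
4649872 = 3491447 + 1158425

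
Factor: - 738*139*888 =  - 91092816 = - 2^4*3^3*37^1 * 41^1*139^1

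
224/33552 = 14/2097 = 0.01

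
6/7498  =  3/3749 = 0.00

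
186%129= 57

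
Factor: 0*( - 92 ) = 0^1   =  0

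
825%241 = 102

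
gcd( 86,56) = 2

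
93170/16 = 46585/8= 5823.12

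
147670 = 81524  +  66146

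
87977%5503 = 5432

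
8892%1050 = 492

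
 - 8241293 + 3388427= - 4852866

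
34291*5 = 171455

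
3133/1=3133 = 3133.00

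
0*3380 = 0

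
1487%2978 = 1487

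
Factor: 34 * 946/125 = 32164/125 = 2^2*5^( - 3)*11^1*17^1* 43^1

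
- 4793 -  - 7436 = 2643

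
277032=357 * 776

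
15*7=105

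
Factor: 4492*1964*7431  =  65558422128=2^4*3^1*491^1*1123^1*2477^1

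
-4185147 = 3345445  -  7530592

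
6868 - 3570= 3298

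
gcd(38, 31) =1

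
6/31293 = 2/10431 = 0.00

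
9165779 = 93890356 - 84724577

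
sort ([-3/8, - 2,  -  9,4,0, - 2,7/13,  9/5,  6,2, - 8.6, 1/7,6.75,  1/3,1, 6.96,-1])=[ - 9, - 8.6,-2, - 2, - 1, - 3/8,0,1/7, 1/3,7/13,1,9/5,  2, 4, 6, 6.75,6.96] 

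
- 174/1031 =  - 174/1031 = -  0.17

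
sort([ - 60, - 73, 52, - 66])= [ - 73,  -  66, - 60,52 ] 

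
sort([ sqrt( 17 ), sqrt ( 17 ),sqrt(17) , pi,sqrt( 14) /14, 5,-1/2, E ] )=[-1/2, sqrt( 14 )/14,E, pi, sqrt( 17 ),sqrt(17), sqrt( 17), 5]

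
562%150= 112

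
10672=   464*23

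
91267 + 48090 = 139357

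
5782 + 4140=9922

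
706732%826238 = 706732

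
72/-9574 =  - 36/4787 =- 0.01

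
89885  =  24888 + 64997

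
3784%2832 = 952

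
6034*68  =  410312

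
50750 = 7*7250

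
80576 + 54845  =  135421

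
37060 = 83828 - 46768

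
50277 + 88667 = 138944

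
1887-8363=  - 6476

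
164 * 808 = 132512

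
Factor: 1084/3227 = 2^2*7^(-1 )* 271^1* 461^( - 1)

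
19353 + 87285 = 106638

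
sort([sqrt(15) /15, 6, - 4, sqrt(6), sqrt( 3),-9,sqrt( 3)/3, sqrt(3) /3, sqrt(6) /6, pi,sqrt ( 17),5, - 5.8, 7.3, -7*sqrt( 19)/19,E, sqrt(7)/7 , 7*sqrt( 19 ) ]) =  [ - 9, - 5.8, - 4, - 7*sqrt( 19 ) /19 , sqrt( 15 ) /15,sqrt(7)/7, sqrt( 6 )/6, sqrt(3) /3, sqrt( 3)/3, sqrt (3), sqrt(6),E, pi, sqrt (17 ),5,6,  7.3, 7*sqrt(19 )] 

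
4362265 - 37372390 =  - 33010125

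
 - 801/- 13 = 61+8/13= 61.62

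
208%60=28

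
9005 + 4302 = 13307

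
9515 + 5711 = 15226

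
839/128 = 6 + 71/128 = 6.55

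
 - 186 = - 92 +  - 94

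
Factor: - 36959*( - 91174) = 2^1* 13^1*2843^1 *45587^1= 3369699866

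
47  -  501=-454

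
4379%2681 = 1698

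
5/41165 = 1/8233=0.00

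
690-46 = 644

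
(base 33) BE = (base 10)377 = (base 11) 313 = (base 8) 571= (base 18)12h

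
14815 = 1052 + 13763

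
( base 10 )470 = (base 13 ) 2a2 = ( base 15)215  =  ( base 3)122102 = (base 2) 111010110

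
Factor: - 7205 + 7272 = 67^1= 67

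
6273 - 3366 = 2907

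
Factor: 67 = 67^1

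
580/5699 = 580/5699 = 0.10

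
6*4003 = 24018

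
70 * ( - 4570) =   -  319900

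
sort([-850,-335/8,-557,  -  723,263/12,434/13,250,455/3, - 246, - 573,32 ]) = [ - 850,-723,-573,-557,-246, - 335/8,  263/12, 32,434/13, 455/3,250]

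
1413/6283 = 1413/6283 = 0.22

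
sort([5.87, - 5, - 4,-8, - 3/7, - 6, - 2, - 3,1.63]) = [ - 8, - 6, - 5, - 4, - 3, - 2, - 3/7, 1.63, 5.87]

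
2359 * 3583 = 8452297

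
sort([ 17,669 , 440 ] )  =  [ 17,440, 669 ] 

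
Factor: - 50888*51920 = -2642104960 = - 2^7*5^1*11^1*59^1*6361^1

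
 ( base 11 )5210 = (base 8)15374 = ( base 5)210113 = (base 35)5md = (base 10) 6908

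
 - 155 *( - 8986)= 1392830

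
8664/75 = 115+13/25=115.52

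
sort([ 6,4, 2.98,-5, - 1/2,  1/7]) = [-5, - 1/2,  1/7, 2.98,  4,6 ] 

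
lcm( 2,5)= 10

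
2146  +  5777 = 7923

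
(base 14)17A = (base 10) 304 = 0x130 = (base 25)C4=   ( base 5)2204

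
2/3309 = 2/3309  =  0.00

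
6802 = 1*6802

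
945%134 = 7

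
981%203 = 169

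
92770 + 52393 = 145163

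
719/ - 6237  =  -1+ 5518/6237=- 0.12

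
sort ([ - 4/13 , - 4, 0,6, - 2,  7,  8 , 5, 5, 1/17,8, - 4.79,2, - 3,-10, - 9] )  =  [-10, - 9, - 4.79,-4, -3, - 2, - 4/13,0,1/17, 2,5,5,6, 7,8,8 ] 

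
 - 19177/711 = -27 + 20/711 = - 26.97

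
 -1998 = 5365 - 7363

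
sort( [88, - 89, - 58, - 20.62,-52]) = [ - 89,-58, - 52,-20.62,88] 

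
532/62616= 133/15654= 0.01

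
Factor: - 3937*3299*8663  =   - 112516456069 = - 31^1*127^1 * 3299^1*8663^1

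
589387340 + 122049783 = 711437123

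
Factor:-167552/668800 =-5^(-2)*7^1*17^1*19^(-1 ) =-119/475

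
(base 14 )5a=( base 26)32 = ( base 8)120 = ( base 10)80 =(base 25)35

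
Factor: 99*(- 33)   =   - 3^3*11^2 = -  3267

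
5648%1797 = 257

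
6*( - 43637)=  - 261822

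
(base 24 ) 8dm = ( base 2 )1001101001110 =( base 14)1B30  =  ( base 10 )4942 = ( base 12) 2A3A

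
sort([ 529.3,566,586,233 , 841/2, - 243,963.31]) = [ - 243, 233,841/2, 529.3,566, 586,963.31]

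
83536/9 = 9281  +  7/9  =  9281.78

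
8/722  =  4/361 = 0.01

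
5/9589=5/9589 = 0.00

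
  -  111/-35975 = 111/35975 = 0.00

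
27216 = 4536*6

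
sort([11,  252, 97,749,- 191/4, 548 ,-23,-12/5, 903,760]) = [-191/4, -23, - 12/5,11,97,  252,548, 749,760, 903]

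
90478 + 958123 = 1048601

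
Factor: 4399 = 53^1*83^1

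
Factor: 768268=2^2 * 29^1* 37^1*179^1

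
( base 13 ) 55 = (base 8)106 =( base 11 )64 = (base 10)70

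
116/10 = 11 + 3/5=11.60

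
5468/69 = 5468/69 = 79.25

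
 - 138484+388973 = 250489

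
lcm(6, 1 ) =6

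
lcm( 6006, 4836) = 372372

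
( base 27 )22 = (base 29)1R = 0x38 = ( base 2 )111000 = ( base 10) 56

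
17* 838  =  14246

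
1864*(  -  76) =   -  141664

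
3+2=5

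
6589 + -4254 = 2335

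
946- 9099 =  - 8153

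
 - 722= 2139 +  - 2861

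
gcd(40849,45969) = 1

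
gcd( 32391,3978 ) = 9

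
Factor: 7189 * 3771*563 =15262771797 = 3^2*7^1*13^1 * 79^1*419^1*563^1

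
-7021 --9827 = 2806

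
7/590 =7/590 = 0.01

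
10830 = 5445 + 5385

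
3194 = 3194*1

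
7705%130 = 35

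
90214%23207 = 20593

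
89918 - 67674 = 22244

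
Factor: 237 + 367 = 2^2 * 151^1 = 604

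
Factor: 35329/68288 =2^ ( - 6)*7^3*11^( - 1)*97^( - 1 )*103^1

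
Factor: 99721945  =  5^1 * 43^1*463823^1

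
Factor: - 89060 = -2^2 * 5^1 * 61^1*73^1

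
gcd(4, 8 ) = 4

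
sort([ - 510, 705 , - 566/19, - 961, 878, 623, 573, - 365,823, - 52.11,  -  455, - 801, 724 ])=[ - 961, - 801,-510,-455, - 365, - 52.11, - 566/19, 573, 623, 705, 724, 823, 878 ] 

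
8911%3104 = 2703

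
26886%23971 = 2915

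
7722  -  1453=6269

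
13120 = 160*82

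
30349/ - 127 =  - 239+ 4/127 =- 238.97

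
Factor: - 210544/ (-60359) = 2^4*13^( - 1)*4643^(-1 )* 13159^1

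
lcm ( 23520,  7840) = 23520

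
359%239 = 120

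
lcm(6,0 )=0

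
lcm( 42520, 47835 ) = 382680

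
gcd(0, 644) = 644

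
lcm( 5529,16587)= 16587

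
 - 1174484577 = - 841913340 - 332571237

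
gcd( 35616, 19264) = 224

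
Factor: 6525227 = 19^1*343433^1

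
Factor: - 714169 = -714169^1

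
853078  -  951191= - 98113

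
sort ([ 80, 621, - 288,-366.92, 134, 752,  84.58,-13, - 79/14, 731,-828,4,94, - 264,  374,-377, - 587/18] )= [ - 828, - 377, - 366.92, - 288, - 264, - 587/18, - 13, - 79/14,  4,80, 84.58, 94, 134 , 374, 621, 731, 752 ]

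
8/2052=2/513 =0.00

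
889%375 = 139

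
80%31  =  18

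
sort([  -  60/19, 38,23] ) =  [  -  60/19,23,  38 ] 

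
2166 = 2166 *1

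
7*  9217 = 64519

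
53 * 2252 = 119356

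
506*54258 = 27454548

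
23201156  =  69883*332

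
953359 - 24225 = 929134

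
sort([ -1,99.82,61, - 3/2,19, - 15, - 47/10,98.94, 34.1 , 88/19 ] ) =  [ - 15, - 47/10, - 3/2,-1,88/19,19,  34.1, 61,  98.94, 99.82] 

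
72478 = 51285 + 21193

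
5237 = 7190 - 1953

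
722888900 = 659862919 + 63025981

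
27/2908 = 27/2908 = 0.01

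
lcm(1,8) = 8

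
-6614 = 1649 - 8263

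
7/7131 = 7/7131 = 0.00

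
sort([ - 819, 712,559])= [ - 819,  559,712] 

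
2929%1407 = 115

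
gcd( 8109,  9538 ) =1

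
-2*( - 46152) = 92304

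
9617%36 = 5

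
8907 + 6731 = 15638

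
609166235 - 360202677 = 248963558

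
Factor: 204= 2^2 * 3^1*17^1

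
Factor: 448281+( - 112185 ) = 336096 = 2^5*3^3*389^1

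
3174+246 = 3420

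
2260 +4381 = 6641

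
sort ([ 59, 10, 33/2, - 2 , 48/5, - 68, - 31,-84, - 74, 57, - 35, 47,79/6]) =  [  -  84,-74, - 68,-35, - 31,-2, 48/5, 10, 79/6, 33/2, 47,  57, 59 ] 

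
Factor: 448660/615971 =2^2*5^1*22433^1*615971^( - 1)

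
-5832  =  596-6428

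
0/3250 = 0 = 0.00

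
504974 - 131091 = 373883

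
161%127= 34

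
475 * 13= 6175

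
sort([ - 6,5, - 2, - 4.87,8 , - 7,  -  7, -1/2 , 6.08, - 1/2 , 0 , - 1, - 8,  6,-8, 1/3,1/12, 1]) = [ - 8, - 8, - 7, -7,  -  6,  -  4.87,  -  2, - 1,-1/2,  -  1/2, 0,1/12 , 1/3,1,  5,6, 6.08 , 8]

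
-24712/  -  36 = 686+4/9 = 686.44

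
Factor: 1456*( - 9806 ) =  - 14277536 = - 2^5*7^1*13^1 * 4903^1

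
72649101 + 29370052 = 102019153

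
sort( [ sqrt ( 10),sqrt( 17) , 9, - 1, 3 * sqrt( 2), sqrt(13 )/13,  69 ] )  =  [ - 1, sqrt( 13 ) /13, sqrt (10), sqrt(17 ),3*sqrt( 2) , 9,69] 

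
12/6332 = 3/1583 = 0.00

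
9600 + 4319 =13919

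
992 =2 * 496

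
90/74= 45/37 =1.22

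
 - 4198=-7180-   -  2982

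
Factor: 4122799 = 37^1*111427^1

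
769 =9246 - 8477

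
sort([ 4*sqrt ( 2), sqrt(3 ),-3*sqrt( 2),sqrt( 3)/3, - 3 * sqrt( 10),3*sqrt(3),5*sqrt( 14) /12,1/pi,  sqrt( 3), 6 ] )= [-3*sqrt(10),  -  3*sqrt( 2), 1/pi, sqrt(3)/3, 5*sqrt( 14)/12,sqrt(3),sqrt( 3 ),3*sqrt( 3),4*sqrt( 2 ),6]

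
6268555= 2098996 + 4169559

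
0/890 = 0 = 0.00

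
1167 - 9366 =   -  8199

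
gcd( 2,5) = 1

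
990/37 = 26 + 28/37 = 26.76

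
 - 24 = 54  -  78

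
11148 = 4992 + 6156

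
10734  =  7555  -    -  3179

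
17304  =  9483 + 7821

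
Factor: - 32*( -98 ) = 3136 = 2^6*7^2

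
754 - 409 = 345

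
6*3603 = 21618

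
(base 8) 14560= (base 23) c73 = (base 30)772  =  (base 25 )AAC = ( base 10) 6512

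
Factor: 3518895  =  3^1*5^1 * 19^1*12347^1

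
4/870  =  2/435=0.00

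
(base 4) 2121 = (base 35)4D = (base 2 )10011001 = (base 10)153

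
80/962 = 40/481 = 0.08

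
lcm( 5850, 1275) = 99450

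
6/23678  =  3/11839 = 0.00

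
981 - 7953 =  -6972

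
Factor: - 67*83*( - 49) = 7^2*67^1*83^1  =  272489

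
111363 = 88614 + 22749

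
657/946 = 657/946 = 0.69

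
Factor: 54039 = 3^1*18013^1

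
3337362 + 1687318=5024680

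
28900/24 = 7225/6 = 1204.17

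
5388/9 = 1796/3= 598.67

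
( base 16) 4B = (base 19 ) 3I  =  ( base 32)2B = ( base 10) 75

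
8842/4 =4421/2 = 2210.50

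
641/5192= 641/5192 = 0.12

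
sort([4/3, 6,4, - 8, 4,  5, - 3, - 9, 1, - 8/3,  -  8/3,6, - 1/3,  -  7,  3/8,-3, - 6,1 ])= [ - 9, - 8,-7, - 6,-3,-3, - 8/3, - 8/3,-1/3, 3/8, 1,  1,4/3,4,  4, 5,6,  6 ]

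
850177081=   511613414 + 338563667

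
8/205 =8/205 = 0.04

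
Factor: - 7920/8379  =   - 2^4*5^1*7^(-2 )*11^1 * 19^( - 1)= - 880/931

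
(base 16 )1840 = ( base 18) 112G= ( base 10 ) 6208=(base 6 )44424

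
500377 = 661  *757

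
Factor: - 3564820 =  - 2^2*5^1*7^1*25463^1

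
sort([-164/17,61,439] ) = [-164/17, 61,439] 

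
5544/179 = 5544/179  =  30.97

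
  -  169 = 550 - 719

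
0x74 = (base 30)3q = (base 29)40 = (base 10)116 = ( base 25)4G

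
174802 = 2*87401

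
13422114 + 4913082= 18335196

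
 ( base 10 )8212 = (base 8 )20024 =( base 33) 7HS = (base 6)102004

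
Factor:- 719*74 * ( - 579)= 30806274=2^1*3^1* 37^1*193^1 * 719^1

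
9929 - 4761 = 5168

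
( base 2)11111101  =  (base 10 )253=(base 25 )A3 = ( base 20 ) cd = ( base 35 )78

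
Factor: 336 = 2^4*3^1*7^1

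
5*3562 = 17810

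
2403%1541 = 862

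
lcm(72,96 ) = 288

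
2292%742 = 66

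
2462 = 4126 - 1664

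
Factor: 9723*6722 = 65358006 = 2^1*3^1*7^1*463^1 * 3361^1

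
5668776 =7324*774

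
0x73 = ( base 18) 67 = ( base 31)3m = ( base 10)115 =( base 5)430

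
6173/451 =6173/451 =13.69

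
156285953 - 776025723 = -619739770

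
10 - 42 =  -  32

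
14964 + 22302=37266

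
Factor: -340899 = - 3^1*13^1*8741^1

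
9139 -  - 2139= 11278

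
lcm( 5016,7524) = 15048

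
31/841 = 31/841=0.04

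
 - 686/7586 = - 343/3793=   - 0.09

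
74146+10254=84400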